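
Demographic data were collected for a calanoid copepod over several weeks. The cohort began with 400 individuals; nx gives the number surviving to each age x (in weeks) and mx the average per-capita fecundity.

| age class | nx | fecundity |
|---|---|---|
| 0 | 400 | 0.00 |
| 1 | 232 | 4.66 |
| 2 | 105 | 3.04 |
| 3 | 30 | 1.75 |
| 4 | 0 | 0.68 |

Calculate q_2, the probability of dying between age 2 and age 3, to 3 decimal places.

0.714

lx = nx/n0 = nx/400: 1, 0.58, 0.2625, 0.075, 0
q_2 = (l_2 − l_3) / l_2 = (0.2625 − 0.075) / 0.2625
     = 0.1875 / 0.2625 = 0.714286… → 0.714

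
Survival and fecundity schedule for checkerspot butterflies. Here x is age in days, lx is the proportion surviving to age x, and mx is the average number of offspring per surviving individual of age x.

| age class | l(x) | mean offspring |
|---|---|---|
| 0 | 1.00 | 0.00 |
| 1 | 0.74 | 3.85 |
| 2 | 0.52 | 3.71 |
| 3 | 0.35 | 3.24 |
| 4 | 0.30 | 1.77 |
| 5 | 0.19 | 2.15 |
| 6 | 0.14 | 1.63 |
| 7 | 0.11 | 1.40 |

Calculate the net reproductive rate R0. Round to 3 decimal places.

7.234

lx·mx by age: 0, 2.849, 1.9292, 1.134, 0.531, 0.4085, 0.2282, 0.154
R0 = Σ lx·mx = 7.2339 → 7.234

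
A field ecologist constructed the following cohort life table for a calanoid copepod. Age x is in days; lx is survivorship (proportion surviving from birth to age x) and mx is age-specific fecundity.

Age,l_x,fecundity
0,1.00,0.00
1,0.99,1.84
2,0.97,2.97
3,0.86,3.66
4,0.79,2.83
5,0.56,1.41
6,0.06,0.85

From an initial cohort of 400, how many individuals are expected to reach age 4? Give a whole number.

Expected survivors = N0 · l_4 = 400 × 0.79 = 316 → 316

316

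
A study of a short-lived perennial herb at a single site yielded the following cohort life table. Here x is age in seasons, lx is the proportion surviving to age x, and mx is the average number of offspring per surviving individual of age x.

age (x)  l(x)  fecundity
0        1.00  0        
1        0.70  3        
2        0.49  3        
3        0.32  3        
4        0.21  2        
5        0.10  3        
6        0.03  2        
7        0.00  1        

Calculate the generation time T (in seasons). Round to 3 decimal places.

2.158

lx·mx: 0, 2.1, 1.47, 0.96, 0.42, 0.3, 0.06, 0 → R0 = 5.31
x·lx·mx: 0, 2.1, 2.94, 2.88, 1.68, 1.5, 0.36, 0 → Σ = 11.46
T = 11.46 / 5.31 = 2.158192… → 2.158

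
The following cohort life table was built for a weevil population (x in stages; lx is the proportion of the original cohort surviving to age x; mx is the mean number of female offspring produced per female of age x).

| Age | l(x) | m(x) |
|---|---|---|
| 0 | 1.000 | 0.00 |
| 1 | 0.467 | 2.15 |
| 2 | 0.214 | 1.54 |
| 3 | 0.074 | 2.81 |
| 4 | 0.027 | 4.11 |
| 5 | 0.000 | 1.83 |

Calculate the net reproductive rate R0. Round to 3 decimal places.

1.653

lx·mx by age: 0, 1.00405, 0.32956, 0.20794, 0.11097, 0
R0 = Σ lx·mx = 1.65252 → 1.653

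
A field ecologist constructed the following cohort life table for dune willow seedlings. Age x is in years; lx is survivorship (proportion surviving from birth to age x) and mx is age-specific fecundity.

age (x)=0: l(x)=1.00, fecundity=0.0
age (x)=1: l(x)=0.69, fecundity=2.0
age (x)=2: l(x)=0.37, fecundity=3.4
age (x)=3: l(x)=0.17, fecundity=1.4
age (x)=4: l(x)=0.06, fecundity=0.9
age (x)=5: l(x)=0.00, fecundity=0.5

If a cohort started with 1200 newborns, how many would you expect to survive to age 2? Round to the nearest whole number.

444

Expected survivors = N0 · l_2 = 1200 × 0.37 = 444 → 444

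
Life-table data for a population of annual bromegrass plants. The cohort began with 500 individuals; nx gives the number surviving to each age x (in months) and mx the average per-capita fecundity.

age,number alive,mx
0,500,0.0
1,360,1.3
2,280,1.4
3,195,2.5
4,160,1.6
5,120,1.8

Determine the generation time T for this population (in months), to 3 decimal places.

lx = nx/n0 = nx/500: 1, 0.72, 0.56, 0.39, 0.32, 0.24
lx·mx: 0, 0.936, 0.784, 0.975, 0.512, 0.432 → R0 = 3.639
x·lx·mx: 0, 0.936, 1.568, 2.925, 2.048, 2.16 → Σ = 9.637
T = 9.637 / 3.639 = 2.648255… → 2.648

2.648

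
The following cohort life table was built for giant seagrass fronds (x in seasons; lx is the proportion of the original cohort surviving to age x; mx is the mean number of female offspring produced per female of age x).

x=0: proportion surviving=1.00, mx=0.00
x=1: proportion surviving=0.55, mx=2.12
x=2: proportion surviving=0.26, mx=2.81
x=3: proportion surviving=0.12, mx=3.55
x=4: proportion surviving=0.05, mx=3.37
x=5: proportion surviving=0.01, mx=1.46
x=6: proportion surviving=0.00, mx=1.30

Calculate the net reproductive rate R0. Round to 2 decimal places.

2.51

lx·mx by age: 0, 1.166, 0.7306, 0.426, 0.1685, 0.0146, 0
R0 = Σ lx·mx = 2.5057 → 2.51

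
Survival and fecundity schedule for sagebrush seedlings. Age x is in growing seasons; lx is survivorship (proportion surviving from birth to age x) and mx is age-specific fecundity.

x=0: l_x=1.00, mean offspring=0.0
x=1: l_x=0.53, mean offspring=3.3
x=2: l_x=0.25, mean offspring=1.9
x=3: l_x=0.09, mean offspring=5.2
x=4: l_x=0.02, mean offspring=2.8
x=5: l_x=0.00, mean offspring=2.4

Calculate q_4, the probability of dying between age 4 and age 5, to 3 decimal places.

1.000

q_4 = (l_4 − l_5) / l_4 = (0.02 − 0) / 0.02
     = 0.02 / 0.02 = 1 → 1.000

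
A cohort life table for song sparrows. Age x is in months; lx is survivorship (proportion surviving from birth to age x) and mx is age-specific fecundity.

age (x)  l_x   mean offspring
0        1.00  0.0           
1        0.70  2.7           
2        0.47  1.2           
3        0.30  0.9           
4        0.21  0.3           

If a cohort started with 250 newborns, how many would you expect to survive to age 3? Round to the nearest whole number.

Expected survivors = N0 · l_3 = 250 × 0.30 = 75 → 75

75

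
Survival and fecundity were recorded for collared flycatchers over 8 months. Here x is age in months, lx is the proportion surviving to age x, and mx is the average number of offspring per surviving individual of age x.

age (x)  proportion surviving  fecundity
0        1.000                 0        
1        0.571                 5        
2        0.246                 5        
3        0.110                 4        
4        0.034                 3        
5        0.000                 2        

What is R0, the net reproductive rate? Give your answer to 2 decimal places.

4.63

lx·mx by age: 0, 2.855, 1.23, 0.44, 0.102, 0
R0 = Σ lx·mx = 4.627 → 4.63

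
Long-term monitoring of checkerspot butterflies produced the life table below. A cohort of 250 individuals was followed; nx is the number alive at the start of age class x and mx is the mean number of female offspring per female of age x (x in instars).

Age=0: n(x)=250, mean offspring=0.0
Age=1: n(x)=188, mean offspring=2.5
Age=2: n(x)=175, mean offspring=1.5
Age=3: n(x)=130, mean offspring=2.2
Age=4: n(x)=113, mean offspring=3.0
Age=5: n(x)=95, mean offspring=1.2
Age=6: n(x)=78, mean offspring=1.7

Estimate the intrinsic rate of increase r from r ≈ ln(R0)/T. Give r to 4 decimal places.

0.6518

lx = nx/n0 = nx/250: 1, 0.752, 0.7, 0.52, 0.452, 0.38, 0.312
R0 = Σ lx·mx = 0 + 1.88 + 1.05 + 1.144 + 1.356 + 0.456 + 0.5304 = 6.4164
Σ x·lx·mx = 18.2984; T = 18.2984/6.4164 = 2.85182…
r ≈ ln(R0)/T = ln(6.4164)/2.85182… = 0.651815… → 0.6518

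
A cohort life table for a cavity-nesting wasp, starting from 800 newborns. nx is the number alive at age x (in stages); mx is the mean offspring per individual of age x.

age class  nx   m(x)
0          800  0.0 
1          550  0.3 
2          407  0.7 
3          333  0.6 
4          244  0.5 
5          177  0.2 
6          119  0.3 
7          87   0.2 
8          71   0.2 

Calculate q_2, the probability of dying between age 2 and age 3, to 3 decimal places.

lx = nx/n0 = nx/800: 1, 0.6875, 0.50875, 0.41625, 0.305, 0.22125, 0.14875, 0.10875, 0.08875
q_2 = (l_2 − l_3) / l_2 = (0.50875 − 0.41625) / 0.50875
     = 0.0925 / 0.50875 = 0.181818… → 0.182

0.182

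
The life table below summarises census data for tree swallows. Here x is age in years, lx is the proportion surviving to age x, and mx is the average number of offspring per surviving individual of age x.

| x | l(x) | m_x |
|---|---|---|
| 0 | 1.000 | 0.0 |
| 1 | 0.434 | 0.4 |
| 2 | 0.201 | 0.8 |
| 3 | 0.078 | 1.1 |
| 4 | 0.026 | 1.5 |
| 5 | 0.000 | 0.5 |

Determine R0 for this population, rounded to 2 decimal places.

lx·mx by age: 0, 0.1736, 0.1608, 0.0858, 0.039, 0
R0 = Σ lx·mx = 0.4592 → 0.46

0.46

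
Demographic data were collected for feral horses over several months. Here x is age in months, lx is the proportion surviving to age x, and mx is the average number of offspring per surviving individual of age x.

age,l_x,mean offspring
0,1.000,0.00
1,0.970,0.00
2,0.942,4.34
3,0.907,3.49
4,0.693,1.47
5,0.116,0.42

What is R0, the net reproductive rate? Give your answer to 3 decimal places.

8.321

lx·mx by age: 0, 0, 4.08828, 3.16543, 1.01871, 0.04872
R0 = Σ lx·mx = 8.32114 → 8.321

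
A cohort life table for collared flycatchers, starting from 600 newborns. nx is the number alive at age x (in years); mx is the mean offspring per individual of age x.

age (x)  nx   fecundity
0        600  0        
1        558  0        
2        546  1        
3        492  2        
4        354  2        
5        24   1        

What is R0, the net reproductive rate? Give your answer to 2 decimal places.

lx = nx/n0 = nx/600: 1, 0.93, 0.91, 0.82, 0.59, 0.04
lx·mx by age: 0, 0, 0.91, 1.64, 1.18, 0.04
R0 = Σ lx·mx = 3.77 → 3.77

3.77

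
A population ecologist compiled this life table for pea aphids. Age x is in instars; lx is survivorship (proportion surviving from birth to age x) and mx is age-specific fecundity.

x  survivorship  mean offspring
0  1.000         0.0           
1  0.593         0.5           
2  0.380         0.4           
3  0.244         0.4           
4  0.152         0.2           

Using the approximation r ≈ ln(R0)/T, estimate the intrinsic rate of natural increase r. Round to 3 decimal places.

-0.313

R0 = Σ lx·mx = 0 + 0.2965 + 0.152 + 0.0976 + 0.0304 = 0.5765
Σ x·lx·mx = 1.0149; T = 1.0149/0.5765 = 1.76045…
r ≈ ln(R0)/T = ln(0.5765)/1.76045… = -0.31286… → -0.313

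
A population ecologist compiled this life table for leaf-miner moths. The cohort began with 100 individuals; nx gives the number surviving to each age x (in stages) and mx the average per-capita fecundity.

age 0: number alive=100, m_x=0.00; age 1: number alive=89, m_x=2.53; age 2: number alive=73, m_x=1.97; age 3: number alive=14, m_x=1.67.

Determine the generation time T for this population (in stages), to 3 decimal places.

1.486

lx = nx/n0 = nx/100: 1, 0.89, 0.73, 0.14
lx·mx: 0, 2.2517, 1.4381, 0.2338 → R0 = 3.9236
x·lx·mx: 0, 2.2517, 2.8762, 0.7014 → Σ = 5.8293
T = 5.8293 / 3.9236 = 1.485702… → 1.486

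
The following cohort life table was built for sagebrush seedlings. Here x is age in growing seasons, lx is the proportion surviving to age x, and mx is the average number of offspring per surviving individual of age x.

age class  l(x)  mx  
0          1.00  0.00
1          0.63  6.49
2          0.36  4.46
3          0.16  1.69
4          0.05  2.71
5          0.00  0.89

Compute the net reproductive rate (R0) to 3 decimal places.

6.100

lx·mx by age: 0, 4.0887, 1.6056, 0.2704, 0.1355, 0
R0 = Σ lx·mx = 6.1002 → 6.100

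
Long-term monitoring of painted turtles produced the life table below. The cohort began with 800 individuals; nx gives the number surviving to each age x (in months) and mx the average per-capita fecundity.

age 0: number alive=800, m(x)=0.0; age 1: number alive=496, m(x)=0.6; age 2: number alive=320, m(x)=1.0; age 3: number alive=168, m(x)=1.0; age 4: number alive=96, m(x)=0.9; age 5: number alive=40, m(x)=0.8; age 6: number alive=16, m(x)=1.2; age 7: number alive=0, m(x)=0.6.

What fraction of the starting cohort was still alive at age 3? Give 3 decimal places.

l_3 = n_3/n_0 = 168/800 = 0.21 → 0.210

0.210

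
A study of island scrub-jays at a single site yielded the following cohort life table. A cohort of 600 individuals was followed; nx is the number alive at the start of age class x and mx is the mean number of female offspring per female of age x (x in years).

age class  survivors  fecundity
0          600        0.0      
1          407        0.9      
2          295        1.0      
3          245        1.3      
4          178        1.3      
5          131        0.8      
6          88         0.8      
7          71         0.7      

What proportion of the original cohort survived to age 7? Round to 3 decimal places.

l_7 = n_7/n_0 = 71/600 = 0.118333… → 0.118

0.118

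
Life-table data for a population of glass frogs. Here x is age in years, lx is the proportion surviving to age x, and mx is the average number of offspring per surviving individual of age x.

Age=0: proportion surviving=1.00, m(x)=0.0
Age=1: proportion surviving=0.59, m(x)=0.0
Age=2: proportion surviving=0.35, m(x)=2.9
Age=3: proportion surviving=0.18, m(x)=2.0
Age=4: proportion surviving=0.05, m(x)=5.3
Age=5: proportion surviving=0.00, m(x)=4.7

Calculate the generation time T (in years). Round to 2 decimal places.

2.54

lx·mx: 0, 0, 1.015, 0.36, 0.265, 0 → R0 = 1.64
x·lx·mx: 0, 0, 2.03, 1.08, 1.06, 0 → Σ = 4.17
T = 4.17 / 1.64 = 2.542683… → 2.54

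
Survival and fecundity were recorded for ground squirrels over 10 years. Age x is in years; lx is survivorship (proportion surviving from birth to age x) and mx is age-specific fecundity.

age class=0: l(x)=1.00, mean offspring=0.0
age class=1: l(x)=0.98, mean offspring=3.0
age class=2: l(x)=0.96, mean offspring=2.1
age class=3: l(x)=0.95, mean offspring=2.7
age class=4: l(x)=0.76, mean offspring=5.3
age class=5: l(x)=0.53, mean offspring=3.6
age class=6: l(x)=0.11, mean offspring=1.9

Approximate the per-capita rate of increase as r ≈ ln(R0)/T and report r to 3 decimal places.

R0 = Σ lx·mx = 0 + 2.94 + 2.016 + 2.565 + 4.028 + 1.908 + 0.209 = 13.666
Σ x·lx·mx = 41.573; T = 41.573/13.666 = 3.04208…
r ≈ ln(R0)/T = ln(13.666)/3.04208… = 0.85958… → 0.860

0.860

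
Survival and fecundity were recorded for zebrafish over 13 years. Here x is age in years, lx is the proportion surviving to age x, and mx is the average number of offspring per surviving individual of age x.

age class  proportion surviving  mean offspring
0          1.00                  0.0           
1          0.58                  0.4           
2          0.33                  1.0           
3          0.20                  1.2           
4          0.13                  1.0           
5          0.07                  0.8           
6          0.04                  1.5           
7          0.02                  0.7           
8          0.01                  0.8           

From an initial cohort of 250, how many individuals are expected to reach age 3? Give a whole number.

Expected survivors = N0 · l_3 = 250 × 0.20 = 50 → 50

50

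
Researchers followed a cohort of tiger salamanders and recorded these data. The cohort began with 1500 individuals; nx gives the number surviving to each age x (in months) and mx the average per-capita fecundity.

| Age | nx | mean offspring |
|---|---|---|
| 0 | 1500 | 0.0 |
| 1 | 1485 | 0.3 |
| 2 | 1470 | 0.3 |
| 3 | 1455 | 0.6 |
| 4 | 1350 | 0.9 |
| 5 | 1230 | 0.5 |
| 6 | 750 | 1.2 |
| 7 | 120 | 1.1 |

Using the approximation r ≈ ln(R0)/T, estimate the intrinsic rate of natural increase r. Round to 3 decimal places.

lx = nx/n0 = nx/1500: 1, 0.99, 0.98, 0.97, 0.9, 0.82, 0.5, 0.08
R0 = Σ lx·mx = 0 + 0.297 + 0.294 + 0.582 + 0.81 + 0.41 + 0.6 + 0.088 = 3.081
Σ x·lx·mx = 12.137; T = 12.137/3.081 = 3.93931…
r ≈ ln(R0)/T = ln(3.081)/3.93931… = 0.28565… → 0.286

0.286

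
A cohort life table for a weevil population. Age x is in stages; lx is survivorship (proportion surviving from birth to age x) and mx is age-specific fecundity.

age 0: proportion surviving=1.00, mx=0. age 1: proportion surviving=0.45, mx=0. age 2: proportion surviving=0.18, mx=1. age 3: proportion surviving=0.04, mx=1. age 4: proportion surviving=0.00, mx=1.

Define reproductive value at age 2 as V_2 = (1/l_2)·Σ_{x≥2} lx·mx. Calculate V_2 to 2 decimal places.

1.22

lx·mx for x ≥ 2: 0.18, 0.04, 0 → sum = 0.22
V_2 = 0.22 / l_2 = 0.22 / 0.18 = 1.222222… → 1.22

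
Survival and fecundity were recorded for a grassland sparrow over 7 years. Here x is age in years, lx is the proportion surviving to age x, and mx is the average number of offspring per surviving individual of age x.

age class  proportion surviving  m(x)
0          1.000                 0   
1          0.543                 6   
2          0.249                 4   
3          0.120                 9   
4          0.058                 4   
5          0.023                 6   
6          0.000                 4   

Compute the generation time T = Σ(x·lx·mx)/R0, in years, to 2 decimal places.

1.77

lx·mx: 0, 3.258, 0.996, 1.08, 0.232, 0.138, 0 → R0 = 5.704
x·lx·mx: 0, 3.258, 1.992, 3.24, 0.928, 0.69, 0 → Σ = 10.108
T = 10.108 / 5.704 = 1.77209… → 1.77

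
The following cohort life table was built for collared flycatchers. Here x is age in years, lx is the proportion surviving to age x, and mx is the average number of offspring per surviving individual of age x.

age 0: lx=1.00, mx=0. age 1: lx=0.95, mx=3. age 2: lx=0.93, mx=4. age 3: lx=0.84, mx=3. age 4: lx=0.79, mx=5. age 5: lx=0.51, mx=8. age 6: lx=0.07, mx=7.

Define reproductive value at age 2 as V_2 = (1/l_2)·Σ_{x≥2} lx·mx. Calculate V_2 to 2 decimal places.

15.87

lx·mx for x ≥ 2: 3.72, 2.52, 3.95, 4.08, 0.49 → sum = 14.76
V_2 = 14.76 / l_2 = 14.76 / 0.93 = 15.870968… → 15.87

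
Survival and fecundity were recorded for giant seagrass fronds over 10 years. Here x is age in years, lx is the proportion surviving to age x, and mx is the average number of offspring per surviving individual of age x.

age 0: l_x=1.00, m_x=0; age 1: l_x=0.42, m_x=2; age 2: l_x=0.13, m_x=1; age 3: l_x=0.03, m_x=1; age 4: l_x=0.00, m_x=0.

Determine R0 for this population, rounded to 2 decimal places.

1.00

lx·mx by age: 0, 0.84, 0.13, 0.03, 0
R0 = Σ lx·mx = 1 → 1.00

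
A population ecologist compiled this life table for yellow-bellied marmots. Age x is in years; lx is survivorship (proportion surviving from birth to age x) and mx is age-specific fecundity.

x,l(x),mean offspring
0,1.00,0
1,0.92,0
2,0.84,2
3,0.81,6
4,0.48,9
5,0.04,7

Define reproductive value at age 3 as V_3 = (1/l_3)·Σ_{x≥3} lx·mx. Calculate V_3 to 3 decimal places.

lx·mx for x ≥ 3: 4.86, 4.32, 0.28 → sum = 9.46
V_3 = 9.46 / l_3 = 9.46 / 0.81 = 11.679012… → 11.679

11.679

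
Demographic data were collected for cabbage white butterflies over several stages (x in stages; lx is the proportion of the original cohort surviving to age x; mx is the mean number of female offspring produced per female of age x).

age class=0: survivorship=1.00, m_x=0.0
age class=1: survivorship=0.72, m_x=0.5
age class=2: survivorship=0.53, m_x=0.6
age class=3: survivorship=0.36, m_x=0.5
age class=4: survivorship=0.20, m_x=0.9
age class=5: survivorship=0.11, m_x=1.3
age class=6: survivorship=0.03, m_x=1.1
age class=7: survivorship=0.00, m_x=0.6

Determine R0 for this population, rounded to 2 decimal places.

1.21

lx·mx by age: 0, 0.36, 0.318, 0.18, 0.18, 0.143, 0.033, 0
R0 = Σ lx·mx = 1.214 → 1.21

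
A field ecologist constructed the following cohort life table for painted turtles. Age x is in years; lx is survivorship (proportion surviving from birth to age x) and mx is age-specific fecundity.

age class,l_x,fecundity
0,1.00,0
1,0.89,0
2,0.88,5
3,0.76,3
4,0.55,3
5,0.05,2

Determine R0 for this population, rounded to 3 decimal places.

8.430

lx·mx by age: 0, 0, 4.4, 2.28, 1.65, 0.1
R0 = Σ lx·mx = 8.43 → 8.430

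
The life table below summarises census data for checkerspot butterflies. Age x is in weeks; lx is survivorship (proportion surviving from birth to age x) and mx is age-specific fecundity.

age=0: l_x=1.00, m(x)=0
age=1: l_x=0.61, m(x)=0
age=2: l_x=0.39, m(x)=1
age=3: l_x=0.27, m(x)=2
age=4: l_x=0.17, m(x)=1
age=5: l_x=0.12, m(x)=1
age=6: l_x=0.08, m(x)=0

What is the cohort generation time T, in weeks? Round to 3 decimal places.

3.016

lx·mx: 0, 0, 0.39, 0.54, 0.17, 0.12, 0 → R0 = 1.22
x·lx·mx: 0, 0, 0.78, 1.62, 0.68, 0.6, 0 → Σ = 3.68
T = 3.68 / 1.22 = 3.016393… → 3.016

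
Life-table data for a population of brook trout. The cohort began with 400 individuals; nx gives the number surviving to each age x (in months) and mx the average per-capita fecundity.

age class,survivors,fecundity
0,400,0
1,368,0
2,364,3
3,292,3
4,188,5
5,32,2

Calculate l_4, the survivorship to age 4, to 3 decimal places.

0.470

l_4 = n_4/n_0 = 188/400 = 0.47 → 0.470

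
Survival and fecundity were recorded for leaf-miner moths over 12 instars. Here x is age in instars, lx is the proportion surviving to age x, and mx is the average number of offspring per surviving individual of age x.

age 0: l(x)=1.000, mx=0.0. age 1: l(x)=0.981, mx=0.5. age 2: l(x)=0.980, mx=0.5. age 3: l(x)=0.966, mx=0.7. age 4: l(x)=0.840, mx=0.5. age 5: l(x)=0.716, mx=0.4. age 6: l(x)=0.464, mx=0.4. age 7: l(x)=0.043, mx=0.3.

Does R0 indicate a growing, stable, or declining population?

growing

R0 = Σ lx·mx = 0 + 0.4905 + 0.49 + 0.6762 + 0.42 + 0.2864 + 0.1856 + 0.0129 = 2.5616
R0 > 1, so the population is growing.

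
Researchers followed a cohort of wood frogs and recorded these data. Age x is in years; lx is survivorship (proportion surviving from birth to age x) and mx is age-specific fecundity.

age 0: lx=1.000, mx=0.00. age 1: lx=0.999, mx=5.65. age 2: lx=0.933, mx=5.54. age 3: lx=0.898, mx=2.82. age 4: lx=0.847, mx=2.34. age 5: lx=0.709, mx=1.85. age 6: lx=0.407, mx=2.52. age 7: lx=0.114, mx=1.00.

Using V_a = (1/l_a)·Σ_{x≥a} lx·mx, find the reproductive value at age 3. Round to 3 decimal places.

7.757

lx·mx for x ≥ 3: 2.53236, 1.98198, 1.31165, 1.02564, 0.114 → sum = 6.96563
V_3 = 6.96563 / l_3 = 6.96563 / 0.898 = 7.756826… → 7.757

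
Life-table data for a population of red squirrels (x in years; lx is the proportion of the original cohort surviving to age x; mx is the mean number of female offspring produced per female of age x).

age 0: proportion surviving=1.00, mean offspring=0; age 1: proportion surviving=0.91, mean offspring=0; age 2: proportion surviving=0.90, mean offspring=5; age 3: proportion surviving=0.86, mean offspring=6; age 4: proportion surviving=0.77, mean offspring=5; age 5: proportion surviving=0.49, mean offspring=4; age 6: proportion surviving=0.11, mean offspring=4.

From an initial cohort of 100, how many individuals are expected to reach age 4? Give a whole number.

77

Expected survivors = N0 · l_4 = 100 × 0.77 = 77 → 77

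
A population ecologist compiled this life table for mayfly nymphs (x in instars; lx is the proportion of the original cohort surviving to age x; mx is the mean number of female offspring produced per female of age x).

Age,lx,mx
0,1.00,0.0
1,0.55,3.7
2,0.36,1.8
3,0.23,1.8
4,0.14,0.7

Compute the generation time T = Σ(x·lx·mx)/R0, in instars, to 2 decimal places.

1.55

lx·mx: 0, 2.035, 0.648, 0.414, 0.098 → R0 = 3.195
x·lx·mx: 0, 2.035, 1.296, 1.242, 0.392 → Σ = 4.965
T = 4.965 / 3.195 = 1.553991… → 1.55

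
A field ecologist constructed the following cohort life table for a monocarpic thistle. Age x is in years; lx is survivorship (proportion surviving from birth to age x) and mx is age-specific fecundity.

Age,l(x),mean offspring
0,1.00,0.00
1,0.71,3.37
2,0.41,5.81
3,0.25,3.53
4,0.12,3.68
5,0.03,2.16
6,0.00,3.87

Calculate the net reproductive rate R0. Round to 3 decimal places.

6.164

lx·mx by age: 0, 2.3927, 2.3821, 0.8825, 0.4416, 0.0648, 0
R0 = Σ lx·mx = 6.1637 → 6.164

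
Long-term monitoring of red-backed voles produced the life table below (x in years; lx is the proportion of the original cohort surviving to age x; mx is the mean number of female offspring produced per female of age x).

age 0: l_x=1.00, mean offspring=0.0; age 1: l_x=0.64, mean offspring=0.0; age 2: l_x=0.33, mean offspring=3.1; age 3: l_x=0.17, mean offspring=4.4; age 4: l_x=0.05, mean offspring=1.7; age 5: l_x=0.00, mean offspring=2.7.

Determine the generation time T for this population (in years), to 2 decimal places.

lx·mx: 0, 0, 1.023, 0.748, 0.085, 0 → R0 = 1.856
x·lx·mx: 0, 0, 2.046, 2.244, 0.34, 0 → Σ = 4.63
T = 4.63 / 1.856 = 2.494612… → 2.49

2.49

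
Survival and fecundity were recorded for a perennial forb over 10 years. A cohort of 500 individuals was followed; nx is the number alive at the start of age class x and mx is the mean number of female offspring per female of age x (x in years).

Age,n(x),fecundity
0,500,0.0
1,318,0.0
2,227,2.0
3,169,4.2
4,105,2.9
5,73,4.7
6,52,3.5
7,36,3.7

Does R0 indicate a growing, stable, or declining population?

growing

lx = nx/n0 = nx/500: 1, 0.636, 0.454, 0.338, 0.21, 0.146, 0.104, 0.072
R0 = Σ lx·mx = 0 + 0 + 0.908 + 1.4196 + 0.609 + 0.6862 + 0.364 + 0.2664 = 4.2532
R0 > 1, so the population is growing.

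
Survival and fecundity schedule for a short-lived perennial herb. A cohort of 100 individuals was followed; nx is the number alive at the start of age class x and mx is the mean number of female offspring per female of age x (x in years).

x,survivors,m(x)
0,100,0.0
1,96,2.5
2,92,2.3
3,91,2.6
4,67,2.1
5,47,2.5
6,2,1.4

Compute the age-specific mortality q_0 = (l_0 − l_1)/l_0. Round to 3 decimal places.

lx = nx/n0 = nx/100: 1, 0.96, 0.92, 0.91, 0.67, 0.47, 0.02
q_0 = (l_0 − l_1) / l_0 = (1 − 0.96) / 1
     = 0.04 / 1 = 0.04 → 0.040

0.040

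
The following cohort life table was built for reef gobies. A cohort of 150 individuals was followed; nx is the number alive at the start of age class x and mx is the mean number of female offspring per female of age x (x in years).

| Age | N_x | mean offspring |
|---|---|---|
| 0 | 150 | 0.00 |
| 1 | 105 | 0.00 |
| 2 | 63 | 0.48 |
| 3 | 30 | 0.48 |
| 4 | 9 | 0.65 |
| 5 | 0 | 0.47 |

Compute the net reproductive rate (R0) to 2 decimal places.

lx = nx/n0 = nx/150: 1, 0.7, 0.42, 0.2, 0.06, 0
lx·mx by age: 0, 0, 0.2016, 0.096, 0.039, 0
R0 = Σ lx·mx = 0.3366 → 0.34

0.34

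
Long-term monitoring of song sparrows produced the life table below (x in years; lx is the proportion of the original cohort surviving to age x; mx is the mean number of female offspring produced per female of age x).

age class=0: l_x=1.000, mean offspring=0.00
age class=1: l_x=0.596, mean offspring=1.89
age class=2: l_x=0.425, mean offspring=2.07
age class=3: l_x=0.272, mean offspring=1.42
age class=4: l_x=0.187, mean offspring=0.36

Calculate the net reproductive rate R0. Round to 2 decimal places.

lx·mx by age: 0, 1.12644, 0.87975, 0.38624, 0.06732
R0 = Σ lx·mx = 2.45975 → 2.46

2.46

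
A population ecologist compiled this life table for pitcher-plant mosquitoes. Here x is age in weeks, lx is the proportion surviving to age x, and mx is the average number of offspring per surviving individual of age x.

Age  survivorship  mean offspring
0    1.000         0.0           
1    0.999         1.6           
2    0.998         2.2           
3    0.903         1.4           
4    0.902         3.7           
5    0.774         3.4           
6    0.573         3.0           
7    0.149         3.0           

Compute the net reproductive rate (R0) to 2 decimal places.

13.19

lx·mx by age: 0, 1.5984, 2.1956, 1.2642, 3.3374, 2.6316, 1.719, 0.447
R0 = Σ lx·mx = 13.1932 → 13.19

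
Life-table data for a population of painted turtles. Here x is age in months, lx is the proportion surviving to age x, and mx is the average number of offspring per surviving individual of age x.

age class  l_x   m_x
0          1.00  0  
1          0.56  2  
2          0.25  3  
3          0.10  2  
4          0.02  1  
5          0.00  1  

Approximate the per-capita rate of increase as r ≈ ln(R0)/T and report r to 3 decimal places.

0.467

R0 = Σ lx·mx = 0 + 1.12 + 0.75 + 0.2 + 0.02 + 0 = 2.09
Σ x·lx·mx = 3.3; T = 3.3/2.09 = 1.57895…
r ≈ ln(R0)/T = ln(2.09)/1.57895… = 0.46687… → 0.467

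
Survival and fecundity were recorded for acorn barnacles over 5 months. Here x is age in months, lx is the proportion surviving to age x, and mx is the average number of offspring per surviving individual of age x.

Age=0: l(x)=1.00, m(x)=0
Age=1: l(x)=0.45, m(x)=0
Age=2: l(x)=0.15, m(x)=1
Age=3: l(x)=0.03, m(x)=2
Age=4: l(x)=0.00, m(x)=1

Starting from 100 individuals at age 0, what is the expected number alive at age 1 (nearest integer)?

Expected survivors = N0 · l_1 = 100 × 0.45 = 45 → 45

45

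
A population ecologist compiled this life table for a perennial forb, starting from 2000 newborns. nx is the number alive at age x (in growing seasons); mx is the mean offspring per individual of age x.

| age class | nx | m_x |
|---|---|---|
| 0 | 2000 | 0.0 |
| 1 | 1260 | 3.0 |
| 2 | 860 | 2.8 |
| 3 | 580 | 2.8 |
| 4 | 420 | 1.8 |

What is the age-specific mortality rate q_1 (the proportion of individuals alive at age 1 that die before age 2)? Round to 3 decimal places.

lx = nx/n0 = nx/2000: 1, 0.63, 0.43, 0.29, 0.21
q_1 = (l_1 − l_2) / l_1 = (0.63 − 0.43) / 0.63
     = 0.2 / 0.63 = 0.31746… → 0.317

0.317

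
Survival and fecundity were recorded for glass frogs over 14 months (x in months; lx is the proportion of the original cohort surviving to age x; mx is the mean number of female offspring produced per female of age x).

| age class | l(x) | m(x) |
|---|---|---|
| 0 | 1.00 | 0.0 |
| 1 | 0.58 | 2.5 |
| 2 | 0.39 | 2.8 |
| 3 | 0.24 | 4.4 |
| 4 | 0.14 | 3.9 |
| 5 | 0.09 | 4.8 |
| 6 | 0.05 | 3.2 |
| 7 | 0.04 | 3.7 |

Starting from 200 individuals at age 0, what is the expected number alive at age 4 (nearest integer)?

Expected survivors = N0 · l_4 = 200 × 0.14 = 28 → 28

28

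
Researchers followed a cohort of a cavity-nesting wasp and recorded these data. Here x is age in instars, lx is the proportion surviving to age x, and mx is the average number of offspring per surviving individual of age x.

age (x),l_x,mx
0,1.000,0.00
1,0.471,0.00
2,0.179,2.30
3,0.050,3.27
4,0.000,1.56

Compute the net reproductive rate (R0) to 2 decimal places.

0.58

lx·mx by age: 0, 0, 0.4117, 0.1635, 0
R0 = Σ lx·mx = 0.5752 → 0.58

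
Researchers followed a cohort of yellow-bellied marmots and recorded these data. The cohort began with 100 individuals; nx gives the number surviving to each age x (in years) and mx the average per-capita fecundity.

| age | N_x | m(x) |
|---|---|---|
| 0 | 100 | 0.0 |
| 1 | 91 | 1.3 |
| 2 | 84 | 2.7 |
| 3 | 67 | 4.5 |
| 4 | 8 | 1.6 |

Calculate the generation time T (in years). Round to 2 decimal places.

lx = nx/n0 = nx/100: 1, 0.91, 0.84, 0.67, 0.08
lx·mx: 0, 1.183, 2.268, 3.015, 0.128 → R0 = 6.594
x·lx·mx: 0, 1.183, 4.536, 9.045, 0.512 → Σ = 15.276
T = 15.276 / 6.594 = 2.316652… → 2.32

2.32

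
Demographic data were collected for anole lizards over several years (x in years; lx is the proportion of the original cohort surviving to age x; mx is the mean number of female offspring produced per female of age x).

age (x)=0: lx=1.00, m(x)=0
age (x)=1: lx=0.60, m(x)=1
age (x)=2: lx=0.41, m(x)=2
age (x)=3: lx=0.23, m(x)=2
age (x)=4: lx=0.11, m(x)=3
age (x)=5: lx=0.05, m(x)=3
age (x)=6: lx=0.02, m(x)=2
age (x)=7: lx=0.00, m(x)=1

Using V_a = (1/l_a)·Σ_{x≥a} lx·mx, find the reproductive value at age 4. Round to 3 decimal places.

lx·mx for x ≥ 4: 0.33, 0.15, 0.04, 0 → sum = 0.52
V_4 = 0.52 / l_4 = 0.52 / 0.11 = 4.727273… → 4.727

4.727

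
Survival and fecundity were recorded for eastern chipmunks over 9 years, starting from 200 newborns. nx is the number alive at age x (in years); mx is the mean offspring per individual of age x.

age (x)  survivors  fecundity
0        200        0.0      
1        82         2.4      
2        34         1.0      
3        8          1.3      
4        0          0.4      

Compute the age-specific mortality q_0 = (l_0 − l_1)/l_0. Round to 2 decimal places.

0.59

lx = nx/n0 = nx/200: 1, 0.41, 0.17, 0.04, 0
q_0 = (l_0 − l_1) / l_0 = (1 − 0.41) / 1
     = 0.59 / 1 = 0.59 → 0.59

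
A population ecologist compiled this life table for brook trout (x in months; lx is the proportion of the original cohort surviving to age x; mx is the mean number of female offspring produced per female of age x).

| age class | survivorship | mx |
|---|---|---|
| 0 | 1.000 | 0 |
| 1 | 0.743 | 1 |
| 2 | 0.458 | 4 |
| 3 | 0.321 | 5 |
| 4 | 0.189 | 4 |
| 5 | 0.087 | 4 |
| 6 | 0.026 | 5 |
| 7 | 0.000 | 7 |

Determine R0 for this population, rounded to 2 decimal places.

5.41

lx·mx by age: 0, 0.743, 1.832, 1.605, 0.756, 0.348, 0.13, 0
R0 = Σ lx·mx = 5.414 → 5.41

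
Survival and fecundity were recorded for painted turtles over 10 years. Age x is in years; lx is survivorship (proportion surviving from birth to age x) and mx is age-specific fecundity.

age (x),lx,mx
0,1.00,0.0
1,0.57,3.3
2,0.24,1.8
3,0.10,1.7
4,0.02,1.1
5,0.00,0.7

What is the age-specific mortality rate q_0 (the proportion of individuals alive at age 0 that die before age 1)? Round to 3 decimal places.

q_0 = (l_0 − l_1) / l_0 = (1 − 0.57) / 1
     = 0.43 / 1 = 0.43 → 0.430

0.430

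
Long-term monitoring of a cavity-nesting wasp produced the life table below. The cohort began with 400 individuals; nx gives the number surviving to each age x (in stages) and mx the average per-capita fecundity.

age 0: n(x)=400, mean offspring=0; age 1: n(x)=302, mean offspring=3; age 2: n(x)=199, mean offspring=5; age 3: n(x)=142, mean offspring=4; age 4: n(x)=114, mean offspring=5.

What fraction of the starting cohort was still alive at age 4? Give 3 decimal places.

l_4 = n_4/n_0 = 114/400 = 0.285 → 0.285

0.285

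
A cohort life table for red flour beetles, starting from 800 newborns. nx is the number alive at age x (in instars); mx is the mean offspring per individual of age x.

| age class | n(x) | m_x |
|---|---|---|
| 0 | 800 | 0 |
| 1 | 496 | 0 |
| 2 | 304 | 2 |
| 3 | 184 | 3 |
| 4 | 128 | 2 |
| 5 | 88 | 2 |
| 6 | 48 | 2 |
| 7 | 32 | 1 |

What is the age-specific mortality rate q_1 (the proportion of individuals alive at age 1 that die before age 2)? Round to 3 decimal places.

0.387

lx = nx/n0 = nx/800: 1, 0.62, 0.38, 0.23, 0.16, 0.11, 0.06, 0.04
q_1 = (l_1 − l_2) / l_1 = (0.62 − 0.38) / 0.62
     = 0.24 / 0.62 = 0.387097… → 0.387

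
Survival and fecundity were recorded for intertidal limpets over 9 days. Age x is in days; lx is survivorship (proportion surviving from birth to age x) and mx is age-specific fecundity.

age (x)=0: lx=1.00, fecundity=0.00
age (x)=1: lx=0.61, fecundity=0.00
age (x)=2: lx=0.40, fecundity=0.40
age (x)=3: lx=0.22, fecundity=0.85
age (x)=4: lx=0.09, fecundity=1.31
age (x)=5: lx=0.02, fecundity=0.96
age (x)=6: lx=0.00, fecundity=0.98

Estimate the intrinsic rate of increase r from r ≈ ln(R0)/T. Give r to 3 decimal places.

-0.242

R0 = Σ lx·mx = 0 + 0 + 0.16 + 0.187 + 0.1179 + 0.0192 + 0 = 0.4841
Σ x·lx·mx = 1.4486; T = 1.4486/0.4841 = 2.99236…
r ≈ ln(R0)/T = ln(0.4841)/2.99236… = -0.24244… → -0.242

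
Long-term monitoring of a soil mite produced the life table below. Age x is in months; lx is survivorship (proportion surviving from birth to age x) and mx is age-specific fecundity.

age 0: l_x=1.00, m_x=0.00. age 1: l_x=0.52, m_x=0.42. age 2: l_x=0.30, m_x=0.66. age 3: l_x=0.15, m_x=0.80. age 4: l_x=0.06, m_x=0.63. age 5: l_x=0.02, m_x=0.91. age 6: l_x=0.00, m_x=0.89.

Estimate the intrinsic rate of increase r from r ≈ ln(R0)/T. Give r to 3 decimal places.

R0 = Σ lx·mx = 0 + 0.2184 + 0.198 + 0.12 + 0.0378 + 0.0182 + 0 = 0.5924
Σ x·lx·mx = 1.2166; T = 1.2166/0.5924 = 2.05368…
r ≈ ln(R0)/T = ln(0.5924)/2.05368… = -0.25494… → -0.255

-0.255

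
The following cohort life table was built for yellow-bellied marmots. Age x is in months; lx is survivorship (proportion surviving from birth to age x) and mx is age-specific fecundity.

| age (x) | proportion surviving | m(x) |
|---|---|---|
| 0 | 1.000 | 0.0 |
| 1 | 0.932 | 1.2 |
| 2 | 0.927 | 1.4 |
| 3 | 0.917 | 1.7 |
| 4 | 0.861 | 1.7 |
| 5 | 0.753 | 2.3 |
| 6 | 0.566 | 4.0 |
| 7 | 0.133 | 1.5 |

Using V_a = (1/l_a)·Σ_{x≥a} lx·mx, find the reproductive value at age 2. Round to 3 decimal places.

9.186

lx·mx for x ≥ 2: 1.2978, 1.5589, 1.4637, 1.7319, 2.264, 0.1995 → sum = 8.5158
V_2 = 8.5158 / l_2 = 8.5158 / 0.927 = 9.186408… → 9.186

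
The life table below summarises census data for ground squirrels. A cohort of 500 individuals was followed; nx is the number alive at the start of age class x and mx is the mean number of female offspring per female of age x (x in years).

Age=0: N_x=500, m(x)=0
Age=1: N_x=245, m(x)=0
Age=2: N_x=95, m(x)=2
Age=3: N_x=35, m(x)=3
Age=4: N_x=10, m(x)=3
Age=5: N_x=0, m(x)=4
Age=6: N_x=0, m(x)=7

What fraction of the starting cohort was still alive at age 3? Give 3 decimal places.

0.070

l_3 = n_3/n_0 = 35/500 = 0.07 → 0.070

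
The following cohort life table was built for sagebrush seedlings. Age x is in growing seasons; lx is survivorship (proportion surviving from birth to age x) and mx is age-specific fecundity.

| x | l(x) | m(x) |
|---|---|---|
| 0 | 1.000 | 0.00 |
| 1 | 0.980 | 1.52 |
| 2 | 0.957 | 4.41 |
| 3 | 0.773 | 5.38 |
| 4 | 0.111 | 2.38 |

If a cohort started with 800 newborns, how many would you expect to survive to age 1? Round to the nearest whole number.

784

Expected survivors = N0 · l_1 = 800 × 0.980 = 784 → 784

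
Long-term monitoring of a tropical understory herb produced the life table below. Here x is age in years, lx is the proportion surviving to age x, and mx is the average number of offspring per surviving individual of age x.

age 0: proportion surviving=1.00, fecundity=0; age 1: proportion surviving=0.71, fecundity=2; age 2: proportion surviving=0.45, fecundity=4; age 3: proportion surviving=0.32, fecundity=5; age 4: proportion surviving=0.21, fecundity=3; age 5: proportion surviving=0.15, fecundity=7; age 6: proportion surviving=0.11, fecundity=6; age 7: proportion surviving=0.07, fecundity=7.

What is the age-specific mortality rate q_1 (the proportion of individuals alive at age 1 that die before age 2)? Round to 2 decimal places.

0.37

q_1 = (l_1 − l_2) / l_1 = (0.71 − 0.45) / 0.71
     = 0.26 / 0.71 = 0.366197… → 0.37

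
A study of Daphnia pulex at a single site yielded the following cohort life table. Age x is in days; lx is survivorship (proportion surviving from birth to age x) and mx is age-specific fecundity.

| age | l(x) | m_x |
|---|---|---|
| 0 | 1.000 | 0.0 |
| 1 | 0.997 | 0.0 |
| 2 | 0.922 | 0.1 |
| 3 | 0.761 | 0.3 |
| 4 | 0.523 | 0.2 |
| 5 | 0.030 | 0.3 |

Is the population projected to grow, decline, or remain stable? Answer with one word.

R0 = Σ lx·mx = 0 + 0 + 0.0922 + 0.2283 + 0.1046 + 0.009 = 0.4341
R0 < 1, so the population is declining.

declining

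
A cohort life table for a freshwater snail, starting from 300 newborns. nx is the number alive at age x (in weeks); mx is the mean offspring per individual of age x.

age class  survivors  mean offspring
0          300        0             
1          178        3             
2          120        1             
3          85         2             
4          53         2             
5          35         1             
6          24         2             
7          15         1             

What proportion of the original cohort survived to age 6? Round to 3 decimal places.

0.080

l_6 = n_6/n_0 = 24/300 = 0.08 → 0.080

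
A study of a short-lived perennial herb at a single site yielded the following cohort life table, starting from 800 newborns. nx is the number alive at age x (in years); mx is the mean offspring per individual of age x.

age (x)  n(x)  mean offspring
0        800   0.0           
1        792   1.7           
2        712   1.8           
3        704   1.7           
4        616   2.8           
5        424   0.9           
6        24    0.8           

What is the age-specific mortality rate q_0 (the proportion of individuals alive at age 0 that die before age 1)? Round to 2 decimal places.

0.01

lx = nx/n0 = nx/800: 1, 0.99, 0.89, 0.88, 0.77, 0.53, 0.03
q_0 = (l_0 − l_1) / l_0 = (1 − 0.99) / 1
     = 0.01 / 1 = 0.01 → 0.01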